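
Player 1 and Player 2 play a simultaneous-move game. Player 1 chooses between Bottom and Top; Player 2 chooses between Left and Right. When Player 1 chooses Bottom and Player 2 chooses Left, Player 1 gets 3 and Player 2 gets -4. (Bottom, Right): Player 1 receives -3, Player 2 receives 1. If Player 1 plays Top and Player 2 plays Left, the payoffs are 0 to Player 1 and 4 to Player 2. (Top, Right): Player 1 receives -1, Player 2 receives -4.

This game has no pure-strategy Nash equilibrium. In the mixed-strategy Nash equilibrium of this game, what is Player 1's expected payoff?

-3/5

Player 1's indifference between Bottom and Top determines Player 2's mixing probability q:
  Player 1's payoff to Bottom: q·3 + (1−q)·(-3) = 6q - 3
  Player 1's payoff to Top: q·0 + (1−q)·(-1) = q - 1
  6q - 3 = q - 1  ⇒  5q = 2  ⇒  q = 2/5.
At equilibrium Player 1 is indifferent across rows, so Player 1's payoff equals the payoff from Bottom: (2/5)·3 + (3/5)·(-3) = -3/5.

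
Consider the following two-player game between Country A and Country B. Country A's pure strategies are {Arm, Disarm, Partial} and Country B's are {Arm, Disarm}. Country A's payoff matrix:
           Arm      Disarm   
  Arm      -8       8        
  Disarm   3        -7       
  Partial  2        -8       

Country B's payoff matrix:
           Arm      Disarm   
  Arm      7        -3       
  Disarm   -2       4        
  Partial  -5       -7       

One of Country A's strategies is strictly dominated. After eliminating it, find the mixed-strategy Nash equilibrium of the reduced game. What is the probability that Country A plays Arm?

p = 3/8

Country A's strategy Partial is strictly dominated by Disarm: 3 > 2 and -7 > -8. Eliminate Partial.
Set Country B's expected payoff from Arm equal to that from Disarm:
  Country B's expected payoff from Arm: p·7 + (1−p)·(-2) = 9p - 2
  Country B's expected payoff from Disarm: p·(-3) + (1−p)·4 = -7p + 4
  9p - 2 = -7p + 4  ⇒  16p = 6  ⇒  p = 3/8.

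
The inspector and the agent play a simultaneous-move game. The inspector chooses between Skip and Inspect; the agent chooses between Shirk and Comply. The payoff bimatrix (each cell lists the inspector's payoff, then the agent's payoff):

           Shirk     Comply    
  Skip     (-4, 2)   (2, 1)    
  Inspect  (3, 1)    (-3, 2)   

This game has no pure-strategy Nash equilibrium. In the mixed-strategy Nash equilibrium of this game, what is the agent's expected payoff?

3/2

For the agent to be willing to mix, the agent must be indifferent between Shirk and Comply, which pins down the inspector's mix.
  the agent's payoff to Shirk: p·2 + (1−p)·1 = p + 1
  the agent's payoff to Comply: p·1 + (1−p)·2 = -p + 2
  p + 1 = -p + 2  ⇒  2p = 1  ⇒  p = 1/2.
At equilibrium the agent is indifferent across columns, so the agent's payoff equals the payoff from Shirk: (1/2)·2 + (1/2)·1 = 3/2.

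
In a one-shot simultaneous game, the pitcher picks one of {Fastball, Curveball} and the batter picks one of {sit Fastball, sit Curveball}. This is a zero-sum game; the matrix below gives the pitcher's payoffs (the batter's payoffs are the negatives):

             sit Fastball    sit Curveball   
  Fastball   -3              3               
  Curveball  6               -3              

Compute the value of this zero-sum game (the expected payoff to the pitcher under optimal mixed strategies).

v = 3/5

Set the pitcher's expected payoff from Fastball equal to that from Curveball:
  the pitcher's expected payoff from Fastball: q·(-3) + (1−q)·3 = -6q + 3
  the pitcher's expected payoff from Curveball: q·6 + (1−q)·(-3) = 9q - 3
  -6q + 3 = 9q - 3  ⇒  -15q = -6  ⇒  q = 2/5.
The value is the pitcher's expected payoff against this mix (using Fastball): (2/5)·(-3) + (3/5)·3 = 3/5.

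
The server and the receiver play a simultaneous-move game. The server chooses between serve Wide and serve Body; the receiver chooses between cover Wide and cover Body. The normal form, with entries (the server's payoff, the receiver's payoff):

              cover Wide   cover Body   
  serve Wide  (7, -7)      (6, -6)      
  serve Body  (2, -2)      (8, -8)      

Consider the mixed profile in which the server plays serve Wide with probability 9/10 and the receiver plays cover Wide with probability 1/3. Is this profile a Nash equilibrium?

Given the server's mix p = 9/10, the receiver's payoff from cover Wide is -13/2 but from cover Body is -31/5. The receiver strictly prefers cover Body, so the receiver would not mix.
So the proposed profile is not a Nash equilibrium.

No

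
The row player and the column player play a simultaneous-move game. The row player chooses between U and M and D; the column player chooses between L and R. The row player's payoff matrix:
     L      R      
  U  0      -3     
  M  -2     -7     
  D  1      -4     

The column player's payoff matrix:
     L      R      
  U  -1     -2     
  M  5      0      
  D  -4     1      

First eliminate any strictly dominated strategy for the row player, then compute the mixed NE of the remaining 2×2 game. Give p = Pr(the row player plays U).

The row player's strategy M is strictly dominated by D: 1 > -2 and -4 > -7. Eliminate M.
For the column player to be willing to mix, the column player must be indifferent between L and R, which pins down the row player's mix.
  the column player's expected payoff from L: p·(-1) + (1−p)·(-4) = 3p - 4
  the column player's expected payoff from R: p·(-2) + (1−p)·1 = -3p + 1
  3p - 4 = -3p + 1  ⇒  6p = 5  ⇒  p = 5/6.

p = 5/6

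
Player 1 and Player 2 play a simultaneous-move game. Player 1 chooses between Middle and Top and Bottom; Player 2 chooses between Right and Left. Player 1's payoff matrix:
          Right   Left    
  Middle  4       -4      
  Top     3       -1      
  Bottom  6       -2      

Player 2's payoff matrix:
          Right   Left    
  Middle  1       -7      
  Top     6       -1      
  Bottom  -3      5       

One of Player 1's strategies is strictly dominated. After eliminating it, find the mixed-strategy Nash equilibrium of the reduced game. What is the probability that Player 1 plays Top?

Player 1's strategy Middle is strictly dominated by Bottom: 6 > 4 and -2 > -4. Eliminate Middle.
For Player 2 to be willing to mix, Player 2 must be indifferent between Right and Left, which pins down Player 1's mix.
  Player 2's expected payoff from Right: p·6 + (1−p)·(-3) = 9p - 3
  Player 2's expected payoff from Left: p·(-1) + (1−p)·5 = -6p + 5
  9p - 3 = -6p + 5  ⇒  15p = 8  ⇒  p = 8/15.

p = 8/15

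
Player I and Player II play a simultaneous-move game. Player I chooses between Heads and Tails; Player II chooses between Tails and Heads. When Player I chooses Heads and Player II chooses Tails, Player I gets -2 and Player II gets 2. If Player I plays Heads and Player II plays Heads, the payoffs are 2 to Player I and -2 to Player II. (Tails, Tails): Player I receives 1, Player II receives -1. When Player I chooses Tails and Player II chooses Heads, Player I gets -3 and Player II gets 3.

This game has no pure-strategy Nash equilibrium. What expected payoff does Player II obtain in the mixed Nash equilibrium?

1/2

Set Player II's expected payoff from Tails equal to that from Heads:
  Player II's expected payoff from Tails: p·2 + (1−p)·(-1) = 3p - 1
  Player II's expected payoff from Heads: p·(-2) + (1−p)·3 = -5p + 3
  3p - 1 = -5p + 3  ⇒  8p = 4  ⇒  p = 1/2.
At equilibrium Player II is indifferent across columns, so Player II's payoff equals the payoff from Tails: (1/2)·2 + (1/2)·(-1) = 1/2.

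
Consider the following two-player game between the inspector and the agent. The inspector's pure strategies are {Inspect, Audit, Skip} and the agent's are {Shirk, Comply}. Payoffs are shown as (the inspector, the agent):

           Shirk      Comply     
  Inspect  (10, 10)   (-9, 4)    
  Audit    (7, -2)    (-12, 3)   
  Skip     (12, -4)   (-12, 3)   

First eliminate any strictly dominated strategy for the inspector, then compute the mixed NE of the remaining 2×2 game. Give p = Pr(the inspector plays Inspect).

p = 7/13

The inspector's strategy Audit is strictly dominated by Inspect: 10 > 7 and -9 > -12. Eliminate Audit.
For the agent to be willing to mix, the agent must be indifferent between Shirk and Comply, which pins down the inspector's mix.
  the agent's payoff to Shirk: p·10 + (1−p)·(-4) = 14p - 4
  the agent's payoff to Comply: p·4 + (1−p)·3 = p + 3
  14p - 4 = p + 3  ⇒  13p = 7  ⇒  p = 7/13.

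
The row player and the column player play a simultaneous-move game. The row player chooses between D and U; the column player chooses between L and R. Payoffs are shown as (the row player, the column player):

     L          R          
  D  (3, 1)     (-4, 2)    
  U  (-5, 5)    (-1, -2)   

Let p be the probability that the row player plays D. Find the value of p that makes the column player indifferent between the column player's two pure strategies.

Set the column player's expected payoff from L equal to that from R:
  the column player's payoff to L: p·1 + (1−p)·5 = -4p + 5
  the column player's payoff to R: p·2 + (1−p)·(-2) = 4p - 2
  -4p + 5 = 4p - 2  ⇒  -8p = -7  ⇒  p = 7/8.

p = 7/8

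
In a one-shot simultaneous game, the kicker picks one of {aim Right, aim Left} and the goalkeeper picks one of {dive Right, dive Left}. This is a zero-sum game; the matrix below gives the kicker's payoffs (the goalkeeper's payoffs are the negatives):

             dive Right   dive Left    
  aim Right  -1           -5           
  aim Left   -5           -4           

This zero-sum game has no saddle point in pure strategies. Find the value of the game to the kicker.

For the kicker to be willing to mix, the kicker must be indifferent between aim Right and aim Left, which pins down the goalkeeper's mix.
  the kicker's payoff to aim Right: q·(-1) + (1−q)·(-5) = 4q - 5
  the kicker's payoff to aim Left: q·(-5) + (1−q)·(-4) = -q - 4
  4q - 5 = -q - 4  ⇒  5q = 1  ⇒  q = 1/5.
The value is the kicker's expected payoff against this mix (using aim Right): (1/5)·(-1) + (4/5)·(-5) = -21/5.

v = -21/5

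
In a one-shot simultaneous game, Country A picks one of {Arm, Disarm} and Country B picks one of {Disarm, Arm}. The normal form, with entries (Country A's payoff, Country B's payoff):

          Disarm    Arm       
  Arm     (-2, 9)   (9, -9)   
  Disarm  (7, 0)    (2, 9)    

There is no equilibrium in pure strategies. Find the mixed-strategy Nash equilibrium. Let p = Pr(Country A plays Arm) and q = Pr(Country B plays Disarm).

p = 1/3, q = 7/16

Set Country B's expected payoff from Disarm equal to that from Arm:
  Country B's expected payoff from Disarm: p·9 + (1−p)·0 = 9p
  Country B's expected payoff from Arm: p·(-9) + (1−p)·9 = -18p + 9
  9p = -18p + 9  ⇒  27p = 9  ⇒  p = 1/3.
Country B's mix must leave Country A indifferent between Arm and Disarm.
  Country A's payoff to Arm: q·(-2) + (1−q)·9 = -11q + 9
  Country A's payoff to Disarm: q·7 + (1−q)·2 = 5q + 2
  -11q + 9 = 5q + 2  ⇒  -16q = -7  ⇒  q = 7/16.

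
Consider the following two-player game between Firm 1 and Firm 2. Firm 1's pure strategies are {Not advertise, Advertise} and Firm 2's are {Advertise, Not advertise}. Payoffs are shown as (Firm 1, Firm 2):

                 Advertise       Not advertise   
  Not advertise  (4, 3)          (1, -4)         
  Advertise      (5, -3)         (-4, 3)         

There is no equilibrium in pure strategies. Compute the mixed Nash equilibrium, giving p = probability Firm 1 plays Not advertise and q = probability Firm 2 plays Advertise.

Firm 2's indifference between Advertise and Not advertise determines Firm 1's mixing probability p:
  Firm 2's payoff to Advertise: p·3 + (1−p)·(-3) = 6p - 3
  Firm 2's payoff to Not advertise: p·(-4) + (1−p)·3 = -7p + 3
  6p - 3 = -7p + 3  ⇒  13p = 6  ⇒  p = 6/13.
Firm 1's indifference between Not advertise and Advertise determines Firm 2's mixing probability q:
  Firm 1's expected payoff from Not advertise: q·4 + (1−q)·1 = 3q + 1
  Firm 1's expected payoff from Advertise: q·5 + (1−q)·(-4) = 9q - 4
  3q + 1 = 9q - 4  ⇒  -6q = -5  ⇒  q = 5/6.

p = 6/13, q = 5/6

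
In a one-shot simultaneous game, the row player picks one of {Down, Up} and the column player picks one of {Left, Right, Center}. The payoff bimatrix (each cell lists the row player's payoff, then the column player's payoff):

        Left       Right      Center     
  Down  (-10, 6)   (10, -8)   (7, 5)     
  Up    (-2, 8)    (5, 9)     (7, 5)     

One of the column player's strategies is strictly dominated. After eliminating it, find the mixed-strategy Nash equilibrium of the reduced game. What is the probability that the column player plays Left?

q = 5/13

The column player's strategy Center is strictly dominated by Left: 6 > 5 and 8 > 5. Eliminate Center.
The row player's indifference between Down and Up determines the column player's mixing probability q:
  the row player's payoff from Down: q·(-10) + (1−q)·10 = -20q + 10
  the row player's payoff from Up: q·(-2) + (1−q)·5 = -7q + 5
  -20q + 10 = -7q + 5  ⇒  -13q = -5  ⇒  q = 5/13.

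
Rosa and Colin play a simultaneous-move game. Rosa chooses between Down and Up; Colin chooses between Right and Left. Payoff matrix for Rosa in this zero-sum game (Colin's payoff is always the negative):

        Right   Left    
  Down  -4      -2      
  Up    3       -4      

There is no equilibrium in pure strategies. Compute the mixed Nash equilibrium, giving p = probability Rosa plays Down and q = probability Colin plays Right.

p = 7/9, q = 2/9

In a mixed equilibrium Colin is indifferent between Right and Left; this condition fixes p.
  Colin's payoff from Right: p·4 + (1−p)·(-3) = 7p - 3
  Colin's payoff from Left: p·2 + (1−p)·4 = -2p + 4
  7p - 3 = -2p + 4  ⇒  9p = 7  ⇒  p = 7/9.
Rosa's indifference between Down and Up determines Colin's mixing probability q:
  Rosa's expected payoff from Down: q·(-4) + (1−q)·(-2) = -2q - 2
  Rosa's expected payoff from Up: q·3 + (1−q)·(-4) = 7q - 4
  -2q - 2 = 7q - 4  ⇒  -9q = -2  ⇒  q = 2/9.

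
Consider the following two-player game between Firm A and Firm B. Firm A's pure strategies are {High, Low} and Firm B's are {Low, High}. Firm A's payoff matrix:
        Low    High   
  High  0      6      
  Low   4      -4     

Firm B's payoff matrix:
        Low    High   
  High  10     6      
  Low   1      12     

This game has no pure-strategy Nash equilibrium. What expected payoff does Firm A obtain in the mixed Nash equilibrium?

Firm B's mix must leave Firm A indifferent between High and Low.
  Firm A's payoff to High: q·0 + (1−q)·6 = -6q + 6
  Firm A's payoff to Low: q·4 + (1−q)·(-4) = 8q - 4
  -6q + 6 = 8q - 4  ⇒  -14q = -10  ⇒  q = 5/7.
At equilibrium Firm A is indifferent across rows, so Firm A's payoff equals the payoff from High: (5/7)·0 + (2/7)·6 = 12/7.

12/7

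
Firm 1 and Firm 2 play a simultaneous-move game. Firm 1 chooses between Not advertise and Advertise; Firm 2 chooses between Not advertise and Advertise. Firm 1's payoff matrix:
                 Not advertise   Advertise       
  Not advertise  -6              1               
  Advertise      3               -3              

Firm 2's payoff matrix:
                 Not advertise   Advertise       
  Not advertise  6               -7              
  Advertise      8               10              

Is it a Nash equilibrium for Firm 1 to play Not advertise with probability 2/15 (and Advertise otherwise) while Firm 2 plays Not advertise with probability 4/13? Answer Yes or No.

Check Firm 2's indifference given Firm 1's mix p = 2/15:
  payoff from Not advertise = 116/15; payoff from Advertise = 116/15 — equal.
Check Firm 1's indifference given Firm 2's mix q = 4/13:
  payoff from Not advertise = -15/13; payoff from Advertise = -15/13 — equal.
Both players are indifferent, so neither can profitably deviate.

Yes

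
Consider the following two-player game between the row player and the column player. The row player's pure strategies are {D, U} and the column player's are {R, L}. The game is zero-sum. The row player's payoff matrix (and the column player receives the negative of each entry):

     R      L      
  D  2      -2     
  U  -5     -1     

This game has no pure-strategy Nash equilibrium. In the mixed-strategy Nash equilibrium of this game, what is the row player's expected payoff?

-3/2

In a mixed equilibrium the row player is indifferent between D and U; this condition fixes q.
  the row player's payoff from D: q·2 + (1−q)·(-2) = 4q - 2
  the row player's payoff from U: q·(-5) + (1−q)·(-1) = -4q - 1
  4q - 2 = -4q - 1  ⇒  8q = 1  ⇒  q = 1/8.
At equilibrium the row player is indifferent across rows, so the row player's payoff equals the payoff from D: (1/8)·2 + (7/8)·(-2) = -3/2.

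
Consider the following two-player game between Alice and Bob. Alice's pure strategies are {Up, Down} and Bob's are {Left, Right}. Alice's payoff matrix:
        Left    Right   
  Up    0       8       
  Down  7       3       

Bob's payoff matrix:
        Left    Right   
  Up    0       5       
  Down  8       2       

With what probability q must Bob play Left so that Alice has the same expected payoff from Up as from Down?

Set Alice's expected payoff from Up equal to that from Down:
  Alice's expected payoff from Up: q·0 + (1−q)·8 = -8q + 8
  Alice's expected payoff from Down: q·7 + (1−q)·3 = 4q + 3
  -8q + 8 = 4q + 3  ⇒  -12q = -5  ⇒  q = 5/12.

q = 5/12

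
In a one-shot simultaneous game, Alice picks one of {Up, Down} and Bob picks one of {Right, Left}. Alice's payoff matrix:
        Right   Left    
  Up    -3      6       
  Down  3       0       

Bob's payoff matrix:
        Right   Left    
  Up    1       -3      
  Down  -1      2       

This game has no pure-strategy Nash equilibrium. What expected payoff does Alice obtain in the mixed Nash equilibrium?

3/2

For Alice to be willing to mix, Alice must be indifferent between Up and Down, which pins down Bob's mix.
  Alice's payoff from Up: q·(-3) + (1−q)·6 = -9q + 6
  Alice's payoff from Down: q·3 + (1−q)·0 = 3q
  -9q + 6 = 3q  ⇒  -12q = -6  ⇒  q = 1/2.
At equilibrium Alice is indifferent across rows, so Alice's payoff equals the payoff from Up: (1/2)·(-3) + (1/2)·6 = 3/2.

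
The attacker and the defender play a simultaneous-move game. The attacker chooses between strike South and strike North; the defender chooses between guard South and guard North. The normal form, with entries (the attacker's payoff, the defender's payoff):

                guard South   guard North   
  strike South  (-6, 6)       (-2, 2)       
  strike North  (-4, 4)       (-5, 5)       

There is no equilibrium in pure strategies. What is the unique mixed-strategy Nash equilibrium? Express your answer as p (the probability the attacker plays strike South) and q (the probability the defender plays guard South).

p = 1/5, q = 3/5

In a mixed equilibrium the defender is indifferent between guard South and guard North; this condition fixes p.
  the defender's payoff from guard South: p·6 + (1−p)·4 = 2p + 4
  the defender's payoff from guard North: p·2 + (1−p)·5 = -3p + 5
  2p + 4 = -3p + 5  ⇒  5p = 1  ⇒  p = 1/5.
The defender's mix must leave the attacker indifferent between strike South and strike North.
  the attacker's payoff from strike South: q·(-6) + (1−q)·(-2) = -4q - 2
  the attacker's payoff from strike North: q·(-4) + (1−q)·(-5) = q - 5
  -4q - 2 = q - 5  ⇒  -5q = -3  ⇒  q = 3/5.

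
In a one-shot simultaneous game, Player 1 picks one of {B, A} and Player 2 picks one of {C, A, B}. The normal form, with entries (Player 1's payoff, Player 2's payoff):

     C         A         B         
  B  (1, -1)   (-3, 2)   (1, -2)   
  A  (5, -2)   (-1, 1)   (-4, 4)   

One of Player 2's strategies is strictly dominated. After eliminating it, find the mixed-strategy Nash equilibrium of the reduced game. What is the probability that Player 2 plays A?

Player 2's strategy C is strictly dominated by A: 2 > -1 and 1 > -2. Eliminate C.
Player 1's indifference between B and A determines Player 2's mixing probability q:
  Player 1's expected payoff from B: q·(-3) + (1−q)·1 = -4q + 1
  Player 1's expected payoff from A: q·(-1) + (1−q)·(-4) = 3q - 4
  -4q + 1 = 3q - 4  ⇒  -7q = -5  ⇒  q = 5/7.

q = 5/7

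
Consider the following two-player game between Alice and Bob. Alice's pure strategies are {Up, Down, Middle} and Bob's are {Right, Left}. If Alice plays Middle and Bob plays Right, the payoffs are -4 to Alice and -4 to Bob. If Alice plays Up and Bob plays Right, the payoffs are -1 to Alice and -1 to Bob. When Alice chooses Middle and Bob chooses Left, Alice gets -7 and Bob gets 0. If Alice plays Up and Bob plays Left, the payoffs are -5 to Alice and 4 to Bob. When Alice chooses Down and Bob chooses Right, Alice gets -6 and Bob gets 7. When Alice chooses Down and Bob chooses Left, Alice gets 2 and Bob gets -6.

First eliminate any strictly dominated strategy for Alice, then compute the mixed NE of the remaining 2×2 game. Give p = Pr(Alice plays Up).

Alice's strategy Middle is strictly dominated by Up: -1 > -4 and -5 > -7. Eliminate Middle.
Alice's mix must leave Bob indifferent between Right and Left.
  Bob's payoff from Right: p·(-1) + (1−p)·7 = -8p + 7
  Bob's payoff from Left: p·4 + (1−p)·(-6) = 10p - 6
  -8p + 7 = 10p - 6  ⇒  -18p = -13  ⇒  p = 13/18.

p = 13/18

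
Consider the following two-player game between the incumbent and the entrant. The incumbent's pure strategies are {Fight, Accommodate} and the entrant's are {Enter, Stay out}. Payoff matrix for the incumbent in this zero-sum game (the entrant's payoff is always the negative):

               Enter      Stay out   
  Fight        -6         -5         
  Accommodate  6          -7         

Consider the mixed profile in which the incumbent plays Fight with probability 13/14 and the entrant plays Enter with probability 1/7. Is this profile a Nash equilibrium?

Yes

Check the entrant's indifference given the incumbent's mix p = 13/14:
  payoff from Enter = 36/7; payoff from Stay out = 36/7 — equal.
Check the incumbent's indifference given the entrant's mix q = 1/7:
  payoff from Fight = -36/7; payoff from Accommodate = -36/7 — equal.
Both players are indifferent, so neither can profitably deviate.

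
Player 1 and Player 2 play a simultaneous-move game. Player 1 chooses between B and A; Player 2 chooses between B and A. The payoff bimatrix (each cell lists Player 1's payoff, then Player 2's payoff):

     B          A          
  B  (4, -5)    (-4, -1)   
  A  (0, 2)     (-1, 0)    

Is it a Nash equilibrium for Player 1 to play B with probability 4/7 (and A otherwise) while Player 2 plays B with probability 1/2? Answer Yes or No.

No

Given Player 1's mix p = 4/7, Player 2's payoff from B is -2 but from A is -4/7. Player 2 strictly prefers A, so Player 2 would not mix.
So the proposed profile is not a Nash equilibrium.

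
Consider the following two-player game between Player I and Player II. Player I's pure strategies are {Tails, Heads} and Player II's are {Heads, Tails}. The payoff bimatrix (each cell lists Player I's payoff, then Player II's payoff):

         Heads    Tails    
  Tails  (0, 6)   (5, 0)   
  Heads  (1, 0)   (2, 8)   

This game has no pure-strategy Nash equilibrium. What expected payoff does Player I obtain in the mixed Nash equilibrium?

Player II's mix must leave Player I indifferent between Tails and Heads.
  Player I's payoff to Tails: q·0 + (1−q)·5 = -5q + 5
  Player I's payoff to Heads: q·1 + (1−q)·2 = -q + 2
  -5q + 5 = -q + 2  ⇒  -4q = -3  ⇒  q = 3/4.
At equilibrium Player I is indifferent across rows, so Player I's payoff equals the payoff from Tails: (3/4)·0 + (1/4)·5 = 5/4.

5/4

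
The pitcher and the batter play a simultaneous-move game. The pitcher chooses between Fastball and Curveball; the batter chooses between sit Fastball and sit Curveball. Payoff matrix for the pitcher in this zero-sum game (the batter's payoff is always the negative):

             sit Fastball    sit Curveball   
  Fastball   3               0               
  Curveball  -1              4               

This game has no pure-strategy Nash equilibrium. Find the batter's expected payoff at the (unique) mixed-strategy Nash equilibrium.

In a mixed equilibrium the batter is indifferent between sit Fastball and sit Curveball; this condition fixes p.
  the batter's expected payoff from sit Fastball: p·(-3) + (1−p)·1 = -4p + 1
  the batter's expected payoff from sit Curveball: p·0 + (1−p)·(-4) = 4p - 4
  -4p + 1 = 4p - 4  ⇒  -8p = -5  ⇒  p = 5/8.
At equilibrium the batter is indifferent across columns, so the batter's payoff equals the payoff from sit Fastball: (5/8)·(-3) + (3/8)·1 = -3/2.

-3/2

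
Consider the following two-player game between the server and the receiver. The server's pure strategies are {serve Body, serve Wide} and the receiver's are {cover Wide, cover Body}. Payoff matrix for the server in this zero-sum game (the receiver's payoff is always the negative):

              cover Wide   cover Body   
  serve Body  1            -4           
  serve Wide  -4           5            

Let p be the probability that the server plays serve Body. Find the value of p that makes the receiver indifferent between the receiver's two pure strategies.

p = 9/14

For the receiver to be willing to mix, the receiver must be indifferent between cover Wide and cover Body, which pins down the server's mix.
  the receiver's payoff to cover Wide: p·(-1) + (1−p)·4 = -5p + 4
  the receiver's payoff to cover Body: p·4 + (1−p)·(-5) = 9p - 5
  -5p + 4 = 9p - 5  ⇒  -14p = -9  ⇒  p = 9/14.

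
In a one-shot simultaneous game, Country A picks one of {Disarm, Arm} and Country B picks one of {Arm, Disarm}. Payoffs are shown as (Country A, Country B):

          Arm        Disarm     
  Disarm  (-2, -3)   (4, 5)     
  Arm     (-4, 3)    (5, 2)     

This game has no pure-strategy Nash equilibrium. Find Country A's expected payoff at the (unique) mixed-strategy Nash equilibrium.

2

Country A's indifference between Disarm and Arm determines Country B's mixing probability q:
  Country A's payoff from Disarm: q·(-2) + (1−q)·4 = -6q + 4
  Country A's payoff from Arm: q·(-4) + (1−q)·5 = -9q + 5
  -6q + 4 = -9q + 5  ⇒  3q = 1  ⇒  q = 1/3.
At equilibrium Country A is indifferent across rows, so Country A's payoff equals the payoff from Disarm: (1/3)·(-2) + (2/3)·4 = 2.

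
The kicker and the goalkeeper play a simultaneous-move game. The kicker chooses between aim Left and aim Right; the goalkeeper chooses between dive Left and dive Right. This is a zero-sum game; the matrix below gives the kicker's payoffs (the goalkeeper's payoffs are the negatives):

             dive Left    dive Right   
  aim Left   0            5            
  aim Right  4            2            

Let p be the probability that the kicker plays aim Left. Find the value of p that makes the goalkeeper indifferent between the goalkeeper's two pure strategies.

The kicker's mix must leave the goalkeeper indifferent between dive Left and dive Right.
  the goalkeeper's expected payoff from dive Left: p·0 + (1−p)·(-4) = 4p - 4
  the goalkeeper's expected payoff from dive Right: p·(-5) + (1−p)·(-2) = -3p - 2
  4p - 4 = -3p - 2  ⇒  7p = 2  ⇒  p = 2/7.

p = 2/7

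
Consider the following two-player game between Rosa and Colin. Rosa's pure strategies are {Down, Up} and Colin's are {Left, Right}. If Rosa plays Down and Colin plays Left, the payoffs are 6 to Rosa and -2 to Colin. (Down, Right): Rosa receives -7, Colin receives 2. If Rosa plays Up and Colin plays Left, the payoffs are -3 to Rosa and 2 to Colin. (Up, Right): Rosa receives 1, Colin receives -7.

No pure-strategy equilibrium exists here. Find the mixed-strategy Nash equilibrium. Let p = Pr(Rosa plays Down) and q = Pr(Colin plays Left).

p = 9/13, q = 8/17

In a mixed equilibrium Colin is indifferent between Left and Right; this condition fixes p.
  Colin's payoff to Left: p·(-2) + (1−p)·2 = -4p + 2
  Colin's payoff to Right: p·2 + (1−p)·(-7) = 9p - 7
  -4p + 2 = 9p - 7  ⇒  -13p = -9  ⇒  p = 9/13.
Rosa's indifference between Down and Up determines Colin's mixing probability q:
  Rosa's expected payoff from Down: q·6 + (1−q)·(-7) = 13q - 7
  Rosa's expected payoff from Up: q·(-3) + (1−q)·1 = -4q + 1
  13q - 7 = -4q + 1  ⇒  17q = 8  ⇒  q = 8/17.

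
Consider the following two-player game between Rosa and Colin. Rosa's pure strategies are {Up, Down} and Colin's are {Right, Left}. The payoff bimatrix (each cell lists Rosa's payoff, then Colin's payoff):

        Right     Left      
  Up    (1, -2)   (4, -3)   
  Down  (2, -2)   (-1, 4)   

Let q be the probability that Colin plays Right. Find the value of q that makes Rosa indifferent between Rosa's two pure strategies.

q = 5/6

Colin's mix must leave Rosa indifferent between Up and Down.
  Rosa's payoff from Up: q·1 + (1−q)·4 = -3q + 4
  Rosa's payoff from Down: q·2 + (1−q)·(-1) = 3q - 1
  -3q + 4 = 3q - 1  ⇒  -6q = -5  ⇒  q = 5/6.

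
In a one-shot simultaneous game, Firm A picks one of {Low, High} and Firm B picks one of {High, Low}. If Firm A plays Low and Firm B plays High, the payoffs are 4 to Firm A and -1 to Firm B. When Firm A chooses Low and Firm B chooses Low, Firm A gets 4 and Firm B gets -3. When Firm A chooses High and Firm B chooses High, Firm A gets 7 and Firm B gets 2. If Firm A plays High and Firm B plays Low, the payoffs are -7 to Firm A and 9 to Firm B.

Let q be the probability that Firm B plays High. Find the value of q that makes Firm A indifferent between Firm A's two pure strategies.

Firm A's indifference between Low and High determines Firm B's mixing probability q:
  Firm A's expected payoff from Low: q·4 + (1−q)·4 = 4
  Firm A's expected payoff from High: q·7 + (1−q)·(-7) = 14q - 7
  4 = 14q - 7  ⇒  -14q = -11  ⇒  q = 11/14.

q = 11/14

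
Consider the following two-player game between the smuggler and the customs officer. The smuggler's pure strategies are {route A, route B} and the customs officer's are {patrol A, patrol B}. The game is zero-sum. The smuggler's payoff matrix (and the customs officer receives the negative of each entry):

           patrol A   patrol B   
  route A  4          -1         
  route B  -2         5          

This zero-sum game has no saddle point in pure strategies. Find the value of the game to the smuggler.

The customs officer's mix must leave the smuggler indifferent between route A and route B.
  the smuggler's payoff from route A: q·4 + (1−q)·(-1) = 5q - 1
  the smuggler's payoff from route B: q·(-2) + (1−q)·5 = -7q + 5
  5q - 1 = -7q + 5  ⇒  12q = 6  ⇒  q = 1/2.
The value is the smuggler's expected payoff against this mix (using route A): (1/2)·4 + (1/2)·(-1) = 3/2.

v = 3/2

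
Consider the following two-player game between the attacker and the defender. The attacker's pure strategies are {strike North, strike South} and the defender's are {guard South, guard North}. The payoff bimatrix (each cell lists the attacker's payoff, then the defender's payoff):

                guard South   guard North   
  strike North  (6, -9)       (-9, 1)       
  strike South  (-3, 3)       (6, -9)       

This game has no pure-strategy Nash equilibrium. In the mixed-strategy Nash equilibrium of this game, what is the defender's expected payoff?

-39/11

The attacker's mix must leave the defender indifferent between guard South and guard North.
  the defender's payoff to guard South: p·(-9) + (1−p)·3 = -12p + 3
  the defender's payoff to guard North: p·1 + (1−p)·(-9) = 10p - 9
  -12p + 3 = 10p - 9  ⇒  -22p = -12  ⇒  p = 6/11.
At equilibrium the defender is indifferent across columns, so the defender's payoff equals the payoff from guard South: (6/11)·(-9) + (5/11)·3 = -39/11.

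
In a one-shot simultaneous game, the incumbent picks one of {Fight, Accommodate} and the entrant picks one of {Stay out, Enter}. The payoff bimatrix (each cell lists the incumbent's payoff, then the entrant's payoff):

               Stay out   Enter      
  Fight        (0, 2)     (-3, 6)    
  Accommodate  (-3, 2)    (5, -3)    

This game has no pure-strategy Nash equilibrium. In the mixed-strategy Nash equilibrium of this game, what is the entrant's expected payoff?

The incumbent's mix must leave the entrant indifferent between Stay out and Enter.
  the entrant's payoff from Stay out: p·2 + (1−p)·2 = 2
  the entrant's payoff from Enter: p·6 + (1−p)·(-3) = 9p - 3
  2 = 9p - 3  ⇒  -9p = -5  ⇒  p = 5/9.
At equilibrium the entrant is indifferent across columns, so the entrant's payoff equals the payoff from Stay out: (5/9)·2 + (4/9)·2 = 2.

2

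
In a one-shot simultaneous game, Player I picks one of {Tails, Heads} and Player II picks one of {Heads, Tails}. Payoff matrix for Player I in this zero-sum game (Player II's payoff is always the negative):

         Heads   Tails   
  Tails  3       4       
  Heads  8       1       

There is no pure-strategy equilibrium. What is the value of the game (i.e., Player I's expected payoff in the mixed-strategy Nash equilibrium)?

In a mixed equilibrium Player I is indifferent between Tails and Heads; this condition fixes q.
  Player I's expected payoff from Tails: q·3 + (1−q)·4 = -q + 4
  Player I's expected payoff from Heads: q·8 + (1−q)·1 = 7q + 1
  -q + 4 = 7q + 1  ⇒  -8q = -3  ⇒  q = 3/8.
The value is Player I's expected payoff against this mix (using Tails): (3/8)·3 + (5/8)·4 = 29/8.

v = 29/8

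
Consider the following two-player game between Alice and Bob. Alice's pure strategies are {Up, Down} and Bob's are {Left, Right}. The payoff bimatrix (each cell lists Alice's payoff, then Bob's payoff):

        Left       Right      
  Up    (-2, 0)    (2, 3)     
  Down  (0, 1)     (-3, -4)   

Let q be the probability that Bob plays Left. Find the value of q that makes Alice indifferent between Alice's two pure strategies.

q = 5/7

Alice's indifference between Up and Down determines Bob's mixing probability q:
  Alice's payoff to Up: q·(-2) + (1−q)·2 = -4q + 2
  Alice's payoff to Down: q·0 + (1−q)·(-3) = 3q - 3
  -4q + 2 = 3q - 3  ⇒  -7q = -5  ⇒  q = 5/7.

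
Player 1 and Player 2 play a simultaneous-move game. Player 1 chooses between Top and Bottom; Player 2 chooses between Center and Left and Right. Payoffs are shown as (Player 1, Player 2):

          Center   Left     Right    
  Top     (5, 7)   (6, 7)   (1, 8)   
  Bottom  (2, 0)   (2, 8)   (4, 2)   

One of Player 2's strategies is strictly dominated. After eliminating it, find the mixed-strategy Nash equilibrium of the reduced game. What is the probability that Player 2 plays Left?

q = 3/7

Player 2's strategy Center is strictly dominated by Right: 8 > 7 and 2 > 0. Eliminate Center.
For Player 1 to be willing to mix, Player 1 must be indifferent between Top and Bottom, which pins down Player 2's mix.
  Player 1's payoff from Top: q·6 + (1−q)·1 = 5q + 1
  Player 1's payoff from Bottom: q·2 + (1−q)·4 = -2q + 4
  5q + 1 = -2q + 4  ⇒  7q = 3  ⇒  q = 3/7.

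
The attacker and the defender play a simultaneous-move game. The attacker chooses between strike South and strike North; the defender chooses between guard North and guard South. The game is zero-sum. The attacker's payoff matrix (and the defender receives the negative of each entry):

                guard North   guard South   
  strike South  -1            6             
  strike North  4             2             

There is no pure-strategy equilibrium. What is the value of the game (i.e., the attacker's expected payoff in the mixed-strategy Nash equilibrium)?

v = 26/9

The attacker's indifference between strike South and strike North determines the defender's mixing probability q:
  the attacker's expected payoff from strike South: q·(-1) + (1−q)·6 = -7q + 6
  the attacker's expected payoff from strike North: q·4 + (1−q)·2 = 2q + 2
  -7q + 6 = 2q + 2  ⇒  -9q = -4  ⇒  q = 4/9.
The value is the attacker's expected payoff against this mix (using strike South): (4/9)·(-1) + (5/9)·6 = 26/9.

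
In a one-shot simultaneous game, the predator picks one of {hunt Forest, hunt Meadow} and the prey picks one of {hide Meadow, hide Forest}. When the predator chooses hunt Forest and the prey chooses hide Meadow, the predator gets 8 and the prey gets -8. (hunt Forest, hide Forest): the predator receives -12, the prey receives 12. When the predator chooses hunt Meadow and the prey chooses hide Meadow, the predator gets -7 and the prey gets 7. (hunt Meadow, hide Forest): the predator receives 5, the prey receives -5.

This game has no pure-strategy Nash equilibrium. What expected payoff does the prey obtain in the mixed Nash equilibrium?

In a mixed equilibrium the prey is indifferent between hide Meadow and hide Forest; this condition fixes p.
  the prey's payoff from hide Meadow: p·(-8) + (1−p)·7 = -15p + 7
  the prey's payoff from hide Forest: p·12 + (1−p)·(-5) = 17p - 5
  -15p + 7 = 17p - 5  ⇒  -32p = -12  ⇒  p = 3/8.
At equilibrium the prey is indifferent across columns, so the prey's payoff equals the payoff from hide Meadow: (3/8)·(-8) + (5/8)·7 = 11/8.

11/8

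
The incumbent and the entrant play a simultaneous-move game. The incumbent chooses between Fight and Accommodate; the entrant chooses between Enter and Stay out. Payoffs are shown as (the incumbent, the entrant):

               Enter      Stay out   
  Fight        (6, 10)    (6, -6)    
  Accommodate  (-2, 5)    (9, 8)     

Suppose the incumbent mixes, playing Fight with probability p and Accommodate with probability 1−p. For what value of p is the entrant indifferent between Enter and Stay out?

The entrant's indifference between Enter and Stay out determines the incumbent's mixing probability p:
  the entrant's payoff to Enter: p·10 + (1−p)·5 = 5p + 5
  the entrant's payoff to Stay out: p·(-6) + (1−p)·8 = -14p + 8
  5p + 5 = -14p + 8  ⇒  19p = 3  ⇒  p = 3/19.

p = 3/19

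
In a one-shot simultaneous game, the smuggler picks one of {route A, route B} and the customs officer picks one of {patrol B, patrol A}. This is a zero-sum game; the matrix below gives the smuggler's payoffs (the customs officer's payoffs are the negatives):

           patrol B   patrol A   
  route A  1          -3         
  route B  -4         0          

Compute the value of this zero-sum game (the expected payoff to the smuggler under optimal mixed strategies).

For the smuggler to be willing to mix, the smuggler must be indifferent between route A and route B, which pins down the customs officer's mix.
  the smuggler's payoff from route A: q·1 + (1−q)·(-3) = 4q - 3
  the smuggler's payoff from route B: q·(-4) + (1−q)·0 = -4q
  4q - 3 = -4q  ⇒  8q = 3  ⇒  q = 3/8.
The value is the smuggler's expected payoff against this mix (using route A): (3/8)·1 + (5/8)·(-3) = -3/2.

v = -3/2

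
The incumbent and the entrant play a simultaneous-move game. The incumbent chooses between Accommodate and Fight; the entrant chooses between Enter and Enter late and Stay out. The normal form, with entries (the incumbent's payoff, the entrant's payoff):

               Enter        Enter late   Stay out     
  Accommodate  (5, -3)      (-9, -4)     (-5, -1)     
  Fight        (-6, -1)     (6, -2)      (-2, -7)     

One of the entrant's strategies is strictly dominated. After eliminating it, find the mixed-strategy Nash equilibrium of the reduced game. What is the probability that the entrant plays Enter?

q = 3/14

The entrant's strategy Enter late is strictly dominated by Enter: -3 > -4 and -1 > -2. Eliminate Enter late.
The incumbent's indifference between Accommodate and Fight determines the entrant's mixing probability q:
  the incumbent's payoff from Accommodate: q·5 + (1−q)·(-5) = 10q - 5
  the incumbent's payoff from Fight: q·(-6) + (1−q)·(-2) = -4q - 2
  10q - 5 = -4q - 2  ⇒  14q = 3  ⇒  q = 3/14.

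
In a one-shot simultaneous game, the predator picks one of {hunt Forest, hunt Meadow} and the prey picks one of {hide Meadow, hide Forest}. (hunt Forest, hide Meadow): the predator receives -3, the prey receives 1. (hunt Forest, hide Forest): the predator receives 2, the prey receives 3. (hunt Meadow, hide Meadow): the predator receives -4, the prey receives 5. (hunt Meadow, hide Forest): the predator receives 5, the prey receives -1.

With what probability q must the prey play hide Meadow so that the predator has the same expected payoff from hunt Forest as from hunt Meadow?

The prey's mix must leave the predator indifferent between hunt Forest and hunt Meadow.
  the predator's payoff to hunt Forest: q·(-3) + (1−q)·2 = -5q + 2
  the predator's payoff to hunt Meadow: q·(-4) + (1−q)·5 = -9q + 5
  -5q + 2 = -9q + 5  ⇒  4q = 3  ⇒  q = 3/4.

q = 3/4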